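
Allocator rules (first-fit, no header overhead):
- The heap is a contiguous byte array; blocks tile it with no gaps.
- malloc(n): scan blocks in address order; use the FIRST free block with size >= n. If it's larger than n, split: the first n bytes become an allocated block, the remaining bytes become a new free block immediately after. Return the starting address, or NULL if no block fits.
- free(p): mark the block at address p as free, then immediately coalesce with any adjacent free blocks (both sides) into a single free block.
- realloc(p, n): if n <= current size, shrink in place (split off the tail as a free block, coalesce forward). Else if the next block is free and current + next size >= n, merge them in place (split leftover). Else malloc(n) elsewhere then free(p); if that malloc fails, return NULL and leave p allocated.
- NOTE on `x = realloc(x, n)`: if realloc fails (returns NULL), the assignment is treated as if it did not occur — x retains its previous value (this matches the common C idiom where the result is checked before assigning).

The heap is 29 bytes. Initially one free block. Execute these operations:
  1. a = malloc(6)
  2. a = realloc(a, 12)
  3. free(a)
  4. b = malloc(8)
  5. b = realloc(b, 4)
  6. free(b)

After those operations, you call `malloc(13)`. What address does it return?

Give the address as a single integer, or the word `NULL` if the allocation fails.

Answer: 0

Derivation:
Op 1: a = malloc(6) -> a = 0; heap: [0-5 ALLOC][6-28 FREE]
Op 2: a = realloc(a, 12) -> a = 0; heap: [0-11 ALLOC][12-28 FREE]
Op 3: free(a) -> (freed a); heap: [0-28 FREE]
Op 4: b = malloc(8) -> b = 0; heap: [0-7 ALLOC][8-28 FREE]
Op 5: b = realloc(b, 4) -> b = 0; heap: [0-3 ALLOC][4-28 FREE]
Op 6: free(b) -> (freed b); heap: [0-28 FREE]
malloc(13): first-fit scan over [0-28 FREE] -> 0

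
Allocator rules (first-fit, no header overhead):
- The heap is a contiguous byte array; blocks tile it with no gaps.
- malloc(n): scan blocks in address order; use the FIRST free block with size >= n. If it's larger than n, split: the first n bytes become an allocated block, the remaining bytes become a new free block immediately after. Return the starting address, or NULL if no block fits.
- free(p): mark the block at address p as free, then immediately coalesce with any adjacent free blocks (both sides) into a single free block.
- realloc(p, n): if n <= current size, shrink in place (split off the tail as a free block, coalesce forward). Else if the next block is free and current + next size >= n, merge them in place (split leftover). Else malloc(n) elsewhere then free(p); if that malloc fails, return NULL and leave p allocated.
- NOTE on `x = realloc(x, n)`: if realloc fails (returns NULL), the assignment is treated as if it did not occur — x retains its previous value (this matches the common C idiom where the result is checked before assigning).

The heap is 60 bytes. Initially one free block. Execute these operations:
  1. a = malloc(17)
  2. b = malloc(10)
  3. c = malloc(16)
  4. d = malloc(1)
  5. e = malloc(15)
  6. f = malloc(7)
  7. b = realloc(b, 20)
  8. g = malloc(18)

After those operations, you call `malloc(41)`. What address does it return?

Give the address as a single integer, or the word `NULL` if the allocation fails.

Answer: NULL

Derivation:
Op 1: a = malloc(17) -> a = 0; heap: [0-16 ALLOC][17-59 FREE]
Op 2: b = malloc(10) -> b = 17; heap: [0-16 ALLOC][17-26 ALLOC][27-59 FREE]
Op 3: c = malloc(16) -> c = 27; heap: [0-16 ALLOC][17-26 ALLOC][27-42 ALLOC][43-59 FREE]
Op 4: d = malloc(1) -> d = 43; heap: [0-16 ALLOC][17-26 ALLOC][27-42 ALLOC][43-43 ALLOC][44-59 FREE]
Op 5: e = malloc(15) -> e = 44; heap: [0-16 ALLOC][17-26 ALLOC][27-42 ALLOC][43-43 ALLOC][44-58 ALLOC][59-59 FREE]
Op 6: f = malloc(7) -> f = NULL; heap: [0-16 ALLOC][17-26 ALLOC][27-42 ALLOC][43-43 ALLOC][44-58 ALLOC][59-59 FREE]
Op 7: b = realloc(b, 20) -> NULL (b unchanged); heap: [0-16 ALLOC][17-26 ALLOC][27-42 ALLOC][43-43 ALLOC][44-58 ALLOC][59-59 FREE]
Op 8: g = malloc(18) -> g = NULL; heap: [0-16 ALLOC][17-26 ALLOC][27-42 ALLOC][43-43 ALLOC][44-58 ALLOC][59-59 FREE]
malloc(41): first-fit scan over [0-16 ALLOC][17-26 ALLOC][27-42 ALLOC][43-43 ALLOC][44-58 ALLOC][59-59 FREE] -> NULL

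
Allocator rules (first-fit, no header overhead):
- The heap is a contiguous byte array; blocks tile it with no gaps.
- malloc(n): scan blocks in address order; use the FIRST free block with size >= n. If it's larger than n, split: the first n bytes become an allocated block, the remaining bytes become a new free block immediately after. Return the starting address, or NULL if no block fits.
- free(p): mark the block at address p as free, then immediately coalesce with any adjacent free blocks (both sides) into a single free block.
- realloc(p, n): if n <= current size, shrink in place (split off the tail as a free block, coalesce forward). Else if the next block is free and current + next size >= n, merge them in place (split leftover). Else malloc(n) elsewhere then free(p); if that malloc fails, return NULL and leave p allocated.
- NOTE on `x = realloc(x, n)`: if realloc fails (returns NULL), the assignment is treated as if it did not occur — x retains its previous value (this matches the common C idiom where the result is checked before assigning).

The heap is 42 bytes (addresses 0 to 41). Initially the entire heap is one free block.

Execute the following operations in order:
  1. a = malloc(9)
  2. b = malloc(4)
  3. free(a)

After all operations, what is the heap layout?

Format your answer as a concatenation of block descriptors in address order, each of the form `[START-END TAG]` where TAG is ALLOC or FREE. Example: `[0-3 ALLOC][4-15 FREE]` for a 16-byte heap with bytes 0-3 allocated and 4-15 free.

Answer: [0-8 FREE][9-12 ALLOC][13-41 FREE]

Derivation:
Op 1: a = malloc(9) -> a = 0; heap: [0-8 ALLOC][9-41 FREE]
Op 2: b = malloc(4) -> b = 9; heap: [0-8 ALLOC][9-12 ALLOC][13-41 FREE]
Op 3: free(a) -> (freed a); heap: [0-8 FREE][9-12 ALLOC][13-41 FREE]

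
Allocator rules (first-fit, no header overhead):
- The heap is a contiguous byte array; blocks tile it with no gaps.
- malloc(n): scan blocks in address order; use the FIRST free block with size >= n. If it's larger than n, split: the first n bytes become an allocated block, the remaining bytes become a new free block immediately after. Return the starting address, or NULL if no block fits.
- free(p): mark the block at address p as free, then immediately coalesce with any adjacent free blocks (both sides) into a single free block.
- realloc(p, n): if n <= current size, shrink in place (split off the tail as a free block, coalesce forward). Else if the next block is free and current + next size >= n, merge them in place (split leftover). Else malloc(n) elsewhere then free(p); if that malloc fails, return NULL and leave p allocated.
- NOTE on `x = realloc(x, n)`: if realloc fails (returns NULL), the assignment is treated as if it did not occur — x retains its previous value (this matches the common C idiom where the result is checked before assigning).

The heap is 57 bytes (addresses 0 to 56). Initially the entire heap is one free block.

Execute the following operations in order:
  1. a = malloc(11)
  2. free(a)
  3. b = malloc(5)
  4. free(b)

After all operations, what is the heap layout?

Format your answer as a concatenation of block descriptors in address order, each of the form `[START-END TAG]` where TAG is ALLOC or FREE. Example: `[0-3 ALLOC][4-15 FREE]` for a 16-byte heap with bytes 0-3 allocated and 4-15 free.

Answer: [0-56 FREE]

Derivation:
Op 1: a = malloc(11) -> a = 0; heap: [0-10 ALLOC][11-56 FREE]
Op 2: free(a) -> (freed a); heap: [0-56 FREE]
Op 3: b = malloc(5) -> b = 0; heap: [0-4 ALLOC][5-56 FREE]
Op 4: free(b) -> (freed b); heap: [0-56 FREE]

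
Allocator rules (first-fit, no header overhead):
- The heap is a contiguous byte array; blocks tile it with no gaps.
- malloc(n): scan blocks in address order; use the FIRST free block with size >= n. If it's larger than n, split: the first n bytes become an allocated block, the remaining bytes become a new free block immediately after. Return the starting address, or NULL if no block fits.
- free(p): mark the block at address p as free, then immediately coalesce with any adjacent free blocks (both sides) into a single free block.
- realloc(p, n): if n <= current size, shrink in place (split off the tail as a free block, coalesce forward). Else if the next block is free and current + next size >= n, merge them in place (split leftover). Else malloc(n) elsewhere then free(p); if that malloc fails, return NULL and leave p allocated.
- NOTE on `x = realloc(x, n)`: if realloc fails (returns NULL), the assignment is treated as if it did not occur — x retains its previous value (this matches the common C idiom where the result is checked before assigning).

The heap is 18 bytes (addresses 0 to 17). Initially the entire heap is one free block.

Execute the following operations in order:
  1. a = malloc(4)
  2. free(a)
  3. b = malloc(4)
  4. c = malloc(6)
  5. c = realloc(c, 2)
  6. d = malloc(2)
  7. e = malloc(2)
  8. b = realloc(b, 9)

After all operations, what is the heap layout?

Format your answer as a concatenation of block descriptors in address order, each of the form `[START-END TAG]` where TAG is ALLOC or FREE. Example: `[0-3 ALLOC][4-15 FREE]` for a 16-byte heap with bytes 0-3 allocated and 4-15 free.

Op 1: a = malloc(4) -> a = 0; heap: [0-3 ALLOC][4-17 FREE]
Op 2: free(a) -> (freed a); heap: [0-17 FREE]
Op 3: b = malloc(4) -> b = 0; heap: [0-3 ALLOC][4-17 FREE]
Op 4: c = malloc(6) -> c = 4; heap: [0-3 ALLOC][4-9 ALLOC][10-17 FREE]
Op 5: c = realloc(c, 2) -> c = 4; heap: [0-3 ALLOC][4-5 ALLOC][6-17 FREE]
Op 6: d = malloc(2) -> d = 6; heap: [0-3 ALLOC][4-5 ALLOC][6-7 ALLOC][8-17 FREE]
Op 7: e = malloc(2) -> e = 8; heap: [0-3 ALLOC][4-5 ALLOC][6-7 ALLOC][8-9 ALLOC][10-17 FREE]
Op 8: b = realloc(b, 9) -> NULL (b unchanged); heap: [0-3 ALLOC][4-5 ALLOC][6-7 ALLOC][8-9 ALLOC][10-17 FREE]

Answer: [0-3 ALLOC][4-5 ALLOC][6-7 ALLOC][8-9 ALLOC][10-17 FREE]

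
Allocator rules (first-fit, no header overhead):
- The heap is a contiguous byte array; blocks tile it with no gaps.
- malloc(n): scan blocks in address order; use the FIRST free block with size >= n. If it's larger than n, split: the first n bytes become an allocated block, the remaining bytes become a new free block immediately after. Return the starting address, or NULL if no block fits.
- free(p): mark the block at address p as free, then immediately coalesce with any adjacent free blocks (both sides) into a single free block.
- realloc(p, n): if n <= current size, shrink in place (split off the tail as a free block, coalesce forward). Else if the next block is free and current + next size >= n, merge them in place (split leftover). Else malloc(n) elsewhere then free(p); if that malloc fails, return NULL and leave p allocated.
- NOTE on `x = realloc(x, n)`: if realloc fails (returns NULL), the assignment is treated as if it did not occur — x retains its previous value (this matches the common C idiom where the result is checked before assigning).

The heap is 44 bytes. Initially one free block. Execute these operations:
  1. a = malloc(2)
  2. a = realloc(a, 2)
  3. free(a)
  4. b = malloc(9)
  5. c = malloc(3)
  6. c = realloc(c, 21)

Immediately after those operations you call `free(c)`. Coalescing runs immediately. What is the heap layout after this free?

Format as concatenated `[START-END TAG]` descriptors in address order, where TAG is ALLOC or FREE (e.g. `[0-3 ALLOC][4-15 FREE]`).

Op 1: a = malloc(2) -> a = 0; heap: [0-1 ALLOC][2-43 FREE]
Op 2: a = realloc(a, 2) -> a = 0; heap: [0-1 ALLOC][2-43 FREE]
Op 3: free(a) -> (freed a); heap: [0-43 FREE]
Op 4: b = malloc(9) -> b = 0; heap: [0-8 ALLOC][9-43 FREE]
Op 5: c = malloc(3) -> c = 9; heap: [0-8 ALLOC][9-11 ALLOC][12-43 FREE]
Op 6: c = realloc(c, 21) -> c = 9; heap: [0-8 ALLOC][9-29 ALLOC][30-43 FREE]
free(c): c = 9 -> block [9-29 ALLOC]; mark free, coalesce with adjacent free neighbors -> [0-8 ALLOC][9-43 FREE]

Answer: [0-8 ALLOC][9-43 FREE]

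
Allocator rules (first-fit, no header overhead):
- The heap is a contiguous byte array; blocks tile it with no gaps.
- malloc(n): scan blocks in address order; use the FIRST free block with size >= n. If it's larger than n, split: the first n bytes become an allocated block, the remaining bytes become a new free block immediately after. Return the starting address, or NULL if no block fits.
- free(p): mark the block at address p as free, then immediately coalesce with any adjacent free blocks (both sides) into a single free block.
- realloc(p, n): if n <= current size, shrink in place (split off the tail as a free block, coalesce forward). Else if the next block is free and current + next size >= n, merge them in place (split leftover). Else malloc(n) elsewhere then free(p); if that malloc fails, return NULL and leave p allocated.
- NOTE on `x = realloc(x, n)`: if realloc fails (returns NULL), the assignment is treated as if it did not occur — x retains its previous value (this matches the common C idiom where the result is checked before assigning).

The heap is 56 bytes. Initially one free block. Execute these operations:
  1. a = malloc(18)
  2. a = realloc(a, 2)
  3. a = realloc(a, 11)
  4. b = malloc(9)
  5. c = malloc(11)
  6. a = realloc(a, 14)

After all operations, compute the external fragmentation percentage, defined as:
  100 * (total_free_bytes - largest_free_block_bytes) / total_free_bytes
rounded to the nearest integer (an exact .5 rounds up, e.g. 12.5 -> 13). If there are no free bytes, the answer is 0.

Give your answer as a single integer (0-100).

Op 1: a = malloc(18) -> a = 0; heap: [0-17 ALLOC][18-55 FREE]
Op 2: a = realloc(a, 2) -> a = 0; heap: [0-1 ALLOC][2-55 FREE]
Op 3: a = realloc(a, 11) -> a = 0; heap: [0-10 ALLOC][11-55 FREE]
Op 4: b = malloc(9) -> b = 11; heap: [0-10 ALLOC][11-19 ALLOC][20-55 FREE]
Op 5: c = malloc(11) -> c = 20; heap: [0-10 ALLOC][11-19 ALLOC][20-30 ALLOC][31-55 FREE]
Op 6: a = realloc(a, 14) -> a = 31; heap: [0-10 FREE][11-19 ALLOC][20-30 ALLOC][31-44 ALLOC][45-55 FREE]
Free blocks: [11 11] total_free=22 largest=11 -> 100*(22-11)/22 = 1100/22 = 50

Answer: 50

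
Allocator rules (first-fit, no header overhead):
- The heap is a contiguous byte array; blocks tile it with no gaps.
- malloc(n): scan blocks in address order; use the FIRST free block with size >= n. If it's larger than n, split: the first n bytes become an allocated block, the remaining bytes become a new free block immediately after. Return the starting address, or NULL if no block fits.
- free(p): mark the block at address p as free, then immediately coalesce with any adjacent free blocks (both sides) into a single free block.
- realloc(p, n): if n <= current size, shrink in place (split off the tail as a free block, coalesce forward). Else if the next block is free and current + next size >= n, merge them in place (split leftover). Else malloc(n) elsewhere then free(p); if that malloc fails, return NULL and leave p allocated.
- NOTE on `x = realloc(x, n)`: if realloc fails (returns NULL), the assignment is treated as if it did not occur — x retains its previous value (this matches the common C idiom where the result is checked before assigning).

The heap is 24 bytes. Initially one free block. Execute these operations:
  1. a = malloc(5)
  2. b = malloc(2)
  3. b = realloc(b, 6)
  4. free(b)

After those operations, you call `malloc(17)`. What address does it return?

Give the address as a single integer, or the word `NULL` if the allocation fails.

Op 1: a = malloc(5) -> a = 0; heap: [0-4 ALLOC][5-23 FREE]
Op 2: b = malloc(2) -> b = 5; heap: [0-4 ALLOC][5-6 ALLOC][7-23 FREE]
Op 3: b = realloc(b, 6) -> b = 5; heap: [0-4 ALLOC][5-10 ALLOC][11-23 FREE]
Op 4: free(b) -> (freed b); heap: [0-4 ALLOC][5-23 FREE]
malloc(17): first-fit scan over [0-4 ALLOC][5-23 FREE] -> 5

Answer: 5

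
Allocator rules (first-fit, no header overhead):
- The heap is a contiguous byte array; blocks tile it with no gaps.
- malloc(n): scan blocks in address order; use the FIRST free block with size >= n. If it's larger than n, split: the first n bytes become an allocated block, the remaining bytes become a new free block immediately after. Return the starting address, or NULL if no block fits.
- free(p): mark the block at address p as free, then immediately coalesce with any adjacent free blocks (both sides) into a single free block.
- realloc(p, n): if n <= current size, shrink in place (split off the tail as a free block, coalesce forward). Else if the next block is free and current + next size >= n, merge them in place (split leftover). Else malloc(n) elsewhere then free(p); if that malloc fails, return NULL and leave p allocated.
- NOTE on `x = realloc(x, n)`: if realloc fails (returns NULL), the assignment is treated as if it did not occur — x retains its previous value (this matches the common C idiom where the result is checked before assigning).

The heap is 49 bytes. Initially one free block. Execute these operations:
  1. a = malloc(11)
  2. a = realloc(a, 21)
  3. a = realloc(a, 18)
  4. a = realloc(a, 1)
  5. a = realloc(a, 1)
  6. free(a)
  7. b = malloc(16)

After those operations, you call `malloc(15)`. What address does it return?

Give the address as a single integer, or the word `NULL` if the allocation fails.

Answer: 16

Derivation:
Op 1: a = malloc(11) -> a = 0; heap: [0-10 ALLOC][11-48 FREE]
Op 2: a = realloc(a, 21) -> a = 0; heap: [0-20 ALLOC][21-48 FREE]
Op 3: a = realloc(a, 18) -> a = 0; heap: [0-17 ALLOC][18-48 FREE]
Op 4: a = realloc(a, 1) -> a = 0; heap: [0-0 ALLOC][1-48 FREE]
Op 5: a = realloc(a, 1) -> a = 0; heap: [0-0 ALLOC][1-48 FREE]
Op 6: free(a) -> (freed a); heap: [0-48 FREE]
Op 7: b = malloc(16) -> b = 0; heap: [0-15 ALLOC][16-48 FREE]
malloc(15): first-fit scan over [0-15 ALLOC][16-48 FREE] -> 16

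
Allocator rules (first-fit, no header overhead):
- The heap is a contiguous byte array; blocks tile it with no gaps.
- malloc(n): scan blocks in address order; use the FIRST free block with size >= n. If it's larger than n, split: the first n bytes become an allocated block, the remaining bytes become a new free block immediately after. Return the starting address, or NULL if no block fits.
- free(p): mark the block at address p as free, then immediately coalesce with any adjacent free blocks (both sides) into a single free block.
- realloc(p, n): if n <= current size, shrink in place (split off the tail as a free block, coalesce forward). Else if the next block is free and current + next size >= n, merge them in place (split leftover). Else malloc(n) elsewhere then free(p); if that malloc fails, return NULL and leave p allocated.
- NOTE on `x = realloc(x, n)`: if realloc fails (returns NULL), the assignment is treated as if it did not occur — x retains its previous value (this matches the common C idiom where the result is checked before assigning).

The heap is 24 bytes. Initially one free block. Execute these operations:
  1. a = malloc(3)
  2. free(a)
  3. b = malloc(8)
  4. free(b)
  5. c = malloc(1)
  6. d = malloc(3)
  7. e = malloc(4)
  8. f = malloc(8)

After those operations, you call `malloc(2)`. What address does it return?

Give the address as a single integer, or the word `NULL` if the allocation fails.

Op 1: a = malloc(3) -> a = 0; heap: [0-2 ALLOC][3-23 FREE]
Op 2: free(a) -> (freed a); heap: [0-23 FREE]
Op 3: b = malloc(8) -> b = 0; heap: [0-7 ALLOC][8-23 FREE]
Op 4: free(b) -> (freed b); heap: [0-23 FREE]
Op 5: c = malloc(1) -> c = 0; heap: [0-0 ALLOC][1-23 FREE]
Op 6: d = malloc(3) -> d = 1; heap: [0-0 ALLOC][1-3 ALLOC][4-23 FREE]
Op 7: e = malloc(4) -> e = 4; heap: [0-0 ALLOC][1-3 ALLOC][4-7 ALLOC][8-23 FREE]
Op 8: f = malloc(8) -> f = 8; heap: [0-0 ALLOC][1-3 ALLOC][4-7 ALLOC][8-15 ALLOC][16-23 FREE]
malloc(2): first-fit scan over [0-0 ALLOC][1-3 ALLOC][4-7 ALLOC][8-15 ALLOC][16-23 FREE] -> 16

Answer: 16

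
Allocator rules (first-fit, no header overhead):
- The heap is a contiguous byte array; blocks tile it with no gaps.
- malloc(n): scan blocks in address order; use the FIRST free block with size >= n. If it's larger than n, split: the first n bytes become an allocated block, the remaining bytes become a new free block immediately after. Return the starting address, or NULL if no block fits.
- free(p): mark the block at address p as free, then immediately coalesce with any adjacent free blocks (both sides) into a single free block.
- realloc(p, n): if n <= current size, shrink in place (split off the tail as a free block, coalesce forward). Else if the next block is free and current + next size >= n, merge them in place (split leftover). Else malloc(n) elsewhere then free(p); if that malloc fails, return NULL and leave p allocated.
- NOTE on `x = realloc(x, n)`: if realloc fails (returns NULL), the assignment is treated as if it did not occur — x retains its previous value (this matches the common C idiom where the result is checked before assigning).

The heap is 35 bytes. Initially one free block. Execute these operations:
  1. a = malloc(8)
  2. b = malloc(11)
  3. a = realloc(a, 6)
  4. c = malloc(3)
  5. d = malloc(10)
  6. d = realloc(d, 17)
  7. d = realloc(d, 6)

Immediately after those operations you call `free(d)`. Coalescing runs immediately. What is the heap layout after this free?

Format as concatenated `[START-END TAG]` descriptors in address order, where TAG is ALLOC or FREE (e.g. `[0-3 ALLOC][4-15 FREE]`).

Op 1: a = malloc(8) -> a = 0; heap: [0-7 ALLOC][8-34 FREE]
Op 2: b = malloc(11) -> b = 8; heap: [0-7 ALLOC][8-18 ALLOC][19-34 FREE]
Op 3: a = realloc(a, 6) -> a = 0; heap: [0-5 ALLOC][6-7 FREE][8-18 ALLOC][19-34 FREE]
Op 4: c = malloc(3) -> c = 19; heap: [0-5 ALLOC][6-7 FREE][8-18 ALLOC][19-21 ALLOC][22-34 FREE]
Op 5: d = malloc(10) -> d = 22; heap: [0-5 ALLOC][6-7 FREE][8-18 ALLOC][19-21 ALLOC][22-31 ALLOC][32-34 FREE]
Op 6: d = realloc(d, 17) -> NULL (d unchanged); heap: [0-5 ALLOC][6-7 FREE][8-18 ALLOC][19-21 ALLOC][22-31 ALLOC][32-34 FREE]
Op 7: d = realloc(d, 6) -> d = 22; heap: [0-5 ALLOC][6-7 FREE][8-18 ALLOC][19-21 ALLOC][22-27 ALLOC][28-34 FREE]
free(d): d = 22 -> block [22-27 ALLOC]; mark free, coalesce with adjacent free neighbors -> [0-5 ALLOC][6-7 FREE][8-18 ALLOC][19-21 ALLOC][22-34 FREE]

Answer: [0-5 ALLOC][6-7 FREE][8-18 ALLOC][19-21 ALLOC][22-34 FREE]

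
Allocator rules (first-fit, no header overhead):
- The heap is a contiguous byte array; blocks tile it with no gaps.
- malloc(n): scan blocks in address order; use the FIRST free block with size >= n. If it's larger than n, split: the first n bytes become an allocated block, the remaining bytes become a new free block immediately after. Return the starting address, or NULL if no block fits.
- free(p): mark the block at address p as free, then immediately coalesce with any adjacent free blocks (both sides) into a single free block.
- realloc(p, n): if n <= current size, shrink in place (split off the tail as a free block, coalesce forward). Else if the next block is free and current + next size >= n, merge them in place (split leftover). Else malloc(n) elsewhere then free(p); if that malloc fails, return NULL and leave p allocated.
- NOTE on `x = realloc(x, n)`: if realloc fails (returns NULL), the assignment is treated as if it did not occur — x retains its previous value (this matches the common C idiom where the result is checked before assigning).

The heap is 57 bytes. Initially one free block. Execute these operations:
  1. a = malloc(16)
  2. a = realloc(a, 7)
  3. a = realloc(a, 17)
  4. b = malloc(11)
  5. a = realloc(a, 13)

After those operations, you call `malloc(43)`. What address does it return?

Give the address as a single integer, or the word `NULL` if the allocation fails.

Op 1: a = malloc(16) -> a = 0; heap: [0-15 ALLOC][16-56 FREE]
Op 2: a = realloc(a, 7) -> a = 0; heap: [0-6 ALLOC][7-56 FREE]
Op 3: a = realloc(a, 17) -> a = 0; heap: [0-16 ALLOC][17-56 FREE]
Op 4: b = malloc(11) -> b = 17; heap: [0-16 ALLOC][17-27 ALLOC][28-56 FREE]
Op 5: a = realloc(a, 13) -> a = 0; heap: [0-12 ALLOC][13-16 FREE][17-27 ALLOC][28-56 FREE]
malloc(43): first-fit scan over [0-12 ALLOC][13-16 FREE][17-27 ALLOC][28-56 FREE] -> NULL

Answer: NULL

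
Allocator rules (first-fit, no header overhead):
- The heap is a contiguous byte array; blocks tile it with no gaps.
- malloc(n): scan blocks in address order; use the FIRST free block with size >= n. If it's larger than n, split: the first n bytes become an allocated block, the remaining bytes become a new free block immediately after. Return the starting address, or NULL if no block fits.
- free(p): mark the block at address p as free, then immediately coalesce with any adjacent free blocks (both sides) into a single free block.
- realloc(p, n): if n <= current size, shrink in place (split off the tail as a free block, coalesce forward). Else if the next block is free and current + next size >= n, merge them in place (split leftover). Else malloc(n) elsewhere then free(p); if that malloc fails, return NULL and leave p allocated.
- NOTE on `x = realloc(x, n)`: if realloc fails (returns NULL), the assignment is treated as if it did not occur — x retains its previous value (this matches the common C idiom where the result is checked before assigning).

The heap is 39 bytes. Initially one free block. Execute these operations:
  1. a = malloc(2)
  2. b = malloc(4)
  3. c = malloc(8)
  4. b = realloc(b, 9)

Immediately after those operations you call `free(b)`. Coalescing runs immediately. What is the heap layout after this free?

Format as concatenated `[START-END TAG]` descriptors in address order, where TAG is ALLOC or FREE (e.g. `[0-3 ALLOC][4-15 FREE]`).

Answer: [0-1 ALLOC][2-5 FREE][6-13 ALLOC][14-38 FREE]

Derivation:
Op 1: a = malloc(2) -> a = 0; heap: [0-1 ALLOC][2-38 FREE]
Op 2: b = malloc(4) -> b = 2; heap: [0-1 ALLOC][2-5 ALLOC][6-38 FREE]
Op 3: c = malloc(8) -> c = 6; heap: [0-1 ALLOC][2-5 ALLOC][6-13 ALLOC][14-38 FREE]
Op 4: b = realloc(b, 9) -> b = 14; heap: [0-1 ALLOC][2-5 FREE][6-13 ALLOC][14-22 ALLOC][23-38 FREE]
free(b): b = 14 -> block [14-22 ALLOC]; mark free, coalesce with adjacent free neighbors -> [0-1 ALLOC][2-5 FREE][6-13 ALLOC][14-38 FREE]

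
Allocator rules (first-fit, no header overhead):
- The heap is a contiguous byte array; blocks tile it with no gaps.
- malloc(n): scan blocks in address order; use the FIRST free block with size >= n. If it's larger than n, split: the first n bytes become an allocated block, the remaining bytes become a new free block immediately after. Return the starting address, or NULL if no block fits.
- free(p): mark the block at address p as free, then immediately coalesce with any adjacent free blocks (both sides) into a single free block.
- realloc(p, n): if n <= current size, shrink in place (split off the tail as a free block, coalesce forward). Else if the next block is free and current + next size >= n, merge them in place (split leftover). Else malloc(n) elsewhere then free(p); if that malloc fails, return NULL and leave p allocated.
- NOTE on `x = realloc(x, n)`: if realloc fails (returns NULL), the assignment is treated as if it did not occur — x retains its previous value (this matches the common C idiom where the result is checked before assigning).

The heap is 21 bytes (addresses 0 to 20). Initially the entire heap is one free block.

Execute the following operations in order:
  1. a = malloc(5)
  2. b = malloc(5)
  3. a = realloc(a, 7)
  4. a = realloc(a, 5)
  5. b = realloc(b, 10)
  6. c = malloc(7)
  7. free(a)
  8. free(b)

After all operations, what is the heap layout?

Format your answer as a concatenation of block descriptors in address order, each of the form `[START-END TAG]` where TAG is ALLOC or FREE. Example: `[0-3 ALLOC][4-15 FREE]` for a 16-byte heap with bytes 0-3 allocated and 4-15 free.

Answer: [0-20 FREE]

Derivation:
Op 1: a = malloc(5) -> a = 0; heap: [0-4 ALLOC][5-20 FREE]
Op 2: b = malloc(5) -> b = 5; heap: [0-4 ALLOC][5-9 ALLOC][10-20 FREE]
Op 3: a = realloc(a, 7) -> a = 10; heap: [0-4 FREE][5-9 ALLOC][10-16 ALLOC][17-20 FREE]
Op 4: a = realloc(a, 5) -> a = 10; heap: [0-4 FREE][5-9 ALLOC][10-14 ALLOC][15-20 FREE]
Op 5: b = realloc(b, 10) -> NULL (b unchanged); heap: [0-4 FREE][5-9 ALLOC][10-14 ALLOC][15-20 FREE]
Op 6: c = malloc(7) -> c = NULL; heap: [0-4 FREE][5-9 ALLOC][10-14 ALLOC][15-20 FREE]
Op 7: free(a) -> (freed a); heap: [0-4 FREE][5-9 ALLOC][10-20 FREE]
Op 8: free(b) -> (freed b); heap: [0-20 FREE]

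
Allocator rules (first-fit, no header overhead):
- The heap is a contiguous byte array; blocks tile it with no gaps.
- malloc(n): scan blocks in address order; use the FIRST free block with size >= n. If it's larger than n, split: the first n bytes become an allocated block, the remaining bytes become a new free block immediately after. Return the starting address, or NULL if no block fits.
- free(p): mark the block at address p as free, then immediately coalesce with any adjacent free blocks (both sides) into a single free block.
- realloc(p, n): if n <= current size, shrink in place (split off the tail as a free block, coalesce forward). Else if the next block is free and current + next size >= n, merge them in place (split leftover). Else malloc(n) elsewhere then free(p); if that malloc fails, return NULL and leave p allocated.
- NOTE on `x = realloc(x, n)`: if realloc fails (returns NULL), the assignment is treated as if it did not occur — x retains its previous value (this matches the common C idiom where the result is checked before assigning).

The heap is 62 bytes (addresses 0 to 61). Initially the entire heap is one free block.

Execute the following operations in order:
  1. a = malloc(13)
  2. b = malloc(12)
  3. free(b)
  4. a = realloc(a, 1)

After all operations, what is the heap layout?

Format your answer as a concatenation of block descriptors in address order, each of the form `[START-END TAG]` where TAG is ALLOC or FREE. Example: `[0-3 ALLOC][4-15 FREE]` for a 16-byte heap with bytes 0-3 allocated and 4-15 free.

Answer: [0-0 ALLOC][1-61 FREE]

Derivation:
Op 1: a = malloc(13) -> a = 0; heap: [0-12 ALLOC][13-61 FREE]
Op 2: b = malloc(12) -> b = 13; heap: [0-12 ALLOC][13-24 ALLOC][25-61 FREE]
Op 3: free(b) -> (freed b); heap: [0-12 ALLOC][13-61 FREE]
Op 4: a = realloc(a, 1) -> a = 0; heap: [0-0 ALLOC][1-61 FREE]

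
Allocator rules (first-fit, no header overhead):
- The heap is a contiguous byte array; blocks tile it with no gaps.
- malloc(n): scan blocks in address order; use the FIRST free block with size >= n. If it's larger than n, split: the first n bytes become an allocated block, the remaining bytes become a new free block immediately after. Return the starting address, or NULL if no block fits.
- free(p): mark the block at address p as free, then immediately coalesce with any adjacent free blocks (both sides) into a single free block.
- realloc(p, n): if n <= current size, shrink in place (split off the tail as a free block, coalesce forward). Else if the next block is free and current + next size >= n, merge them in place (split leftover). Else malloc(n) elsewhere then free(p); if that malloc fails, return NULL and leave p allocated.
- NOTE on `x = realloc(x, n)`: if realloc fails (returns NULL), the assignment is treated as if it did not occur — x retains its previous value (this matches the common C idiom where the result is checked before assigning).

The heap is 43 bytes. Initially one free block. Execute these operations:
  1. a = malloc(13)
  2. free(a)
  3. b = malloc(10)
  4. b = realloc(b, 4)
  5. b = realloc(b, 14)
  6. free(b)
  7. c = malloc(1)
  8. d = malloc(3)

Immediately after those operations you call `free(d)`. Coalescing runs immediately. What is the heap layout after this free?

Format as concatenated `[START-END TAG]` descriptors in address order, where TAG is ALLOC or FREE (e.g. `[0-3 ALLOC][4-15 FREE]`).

Op 1: a = malloc(13) -> a = 0; heap: [0-12 ALLOC][13-42 FREE]
Op 2: free(a) -> (freed a); heap: [0-42 FREE]
Op 3: b = malloc(10) -> b = 0; heap: [0-9 ALLOC][10-42 FREE]
Op 4: b = realloc(b, 4) -> b = 0; heap: [0-3 ALLOC][4-42 FREE]
Op 5: b = realloc(b, 14) -> b = 0; heap: [0-13 ALLOC][14-42 FREE]
Op 6: free(b) -> (freed b); heap: [0-42 FREE]
Op 7: c = malloc(1) -> c = 0; heap: [0-0 ALLOC][1-42 FREE]
Op 8: d = malloc(3) -> d = 1; heap: [0-0 ALLOC][1-3 ALLOC][4-42 FREE]
free(d): d = 1 -> block [1-3 ALLOC]; mark free, coalesce with adjacent free neighbors -> [0-0 ALLOC][1-42 FREE]

Answer: [0-0 ALLOC][1-42 FREE]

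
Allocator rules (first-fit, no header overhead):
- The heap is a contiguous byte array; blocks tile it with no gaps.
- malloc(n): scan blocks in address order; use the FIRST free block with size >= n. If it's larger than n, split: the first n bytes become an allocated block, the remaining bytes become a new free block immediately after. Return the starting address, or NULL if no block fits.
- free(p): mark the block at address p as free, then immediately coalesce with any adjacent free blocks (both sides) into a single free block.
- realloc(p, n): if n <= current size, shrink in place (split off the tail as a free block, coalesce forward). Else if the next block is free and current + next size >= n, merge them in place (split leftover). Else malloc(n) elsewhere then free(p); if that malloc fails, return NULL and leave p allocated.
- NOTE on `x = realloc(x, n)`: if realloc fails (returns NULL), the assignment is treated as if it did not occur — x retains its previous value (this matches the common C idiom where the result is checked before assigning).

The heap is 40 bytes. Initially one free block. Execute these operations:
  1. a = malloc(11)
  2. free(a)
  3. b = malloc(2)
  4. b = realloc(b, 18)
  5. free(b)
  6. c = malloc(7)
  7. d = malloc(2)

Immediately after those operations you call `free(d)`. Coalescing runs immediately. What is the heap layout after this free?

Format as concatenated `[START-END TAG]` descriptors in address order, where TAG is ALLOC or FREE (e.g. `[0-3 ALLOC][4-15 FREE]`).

Answer: [0-6 ALLOC][7-39 FREE]

Derivation:
Op 1: a = malloc(11) -> a = 0; heap: [0-10 ALLOC][11-39 FREE]
Op 2: free(a) -> (freed a); heap: [0-39 FREE]
Op 3: b = malloc(2) -> b = 0; heap: [0-1 ALLOC][2-39 FREE]
Op 4: b = realloc(b, 18) -> b = 0; heap: [0-17 ALLOC][18-39 FREE]
Op 5: free(b) -> (freed b); heap: [0-39 FREE]
Op 6: c = malloc(7) -> c = 0; heap: [0-6 ALLOC][7-39 FREE]
Op 7: d = malloc(2) -> d = 7; heap: [0-6 ALLOC][7-8 ALLOC][9-39 FREE]
free(d): d = 7 -> block [7-8 ALLOC]; mark free, coalesce with adjacent free neighbors -> [0-6 ALLOC][7-39 FREE]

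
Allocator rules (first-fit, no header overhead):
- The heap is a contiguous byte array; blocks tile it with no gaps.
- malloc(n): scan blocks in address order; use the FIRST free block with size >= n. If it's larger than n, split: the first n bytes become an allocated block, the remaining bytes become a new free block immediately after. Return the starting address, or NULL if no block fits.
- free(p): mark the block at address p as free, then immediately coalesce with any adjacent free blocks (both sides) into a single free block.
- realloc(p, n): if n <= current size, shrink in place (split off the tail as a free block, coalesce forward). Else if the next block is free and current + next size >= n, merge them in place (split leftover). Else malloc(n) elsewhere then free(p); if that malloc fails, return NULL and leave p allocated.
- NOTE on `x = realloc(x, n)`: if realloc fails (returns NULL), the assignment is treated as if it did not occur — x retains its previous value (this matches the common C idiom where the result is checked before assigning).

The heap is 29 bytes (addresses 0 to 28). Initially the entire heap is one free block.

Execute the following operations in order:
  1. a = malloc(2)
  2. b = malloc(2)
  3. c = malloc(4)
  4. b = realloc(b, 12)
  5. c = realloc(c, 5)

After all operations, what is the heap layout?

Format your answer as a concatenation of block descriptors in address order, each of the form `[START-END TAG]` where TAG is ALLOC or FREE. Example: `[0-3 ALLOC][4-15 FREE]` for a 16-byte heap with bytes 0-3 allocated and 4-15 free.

Answer: [0-1 ALLOC][2-7 FREE][8-19 ALLOC][20-24 ALLOC][25-28 FREE]

Derivation:
Op 1: a = malloc(2) -> a = 0; heap: [0-1 ALLOC][2-28 FREE]
Op 2: b = malloc(2) -> b = 2; heap: [0-1 ALLOC][2-3 ALLOC][4-28 FREE]
Op 3: c = malloc(4) -> c = 4; heap: [0-1 ALLOC][2-3 ALLOC][4-7 ALLOC][8-28 FREE]
Op 4: b = realloc(b, 12) -> b = 8; heap: [0-1 ALLOC][2-3 FREE][4-7 ALLOC][8-19 ALLOC][20-28 FREE]
Op 5: c = realloc(c, 5) -> c = 20; heap: [0-1 ALLOC][2-7 FREE][8-19 ALLOC][20-24 ALLOC][25-28 FREE]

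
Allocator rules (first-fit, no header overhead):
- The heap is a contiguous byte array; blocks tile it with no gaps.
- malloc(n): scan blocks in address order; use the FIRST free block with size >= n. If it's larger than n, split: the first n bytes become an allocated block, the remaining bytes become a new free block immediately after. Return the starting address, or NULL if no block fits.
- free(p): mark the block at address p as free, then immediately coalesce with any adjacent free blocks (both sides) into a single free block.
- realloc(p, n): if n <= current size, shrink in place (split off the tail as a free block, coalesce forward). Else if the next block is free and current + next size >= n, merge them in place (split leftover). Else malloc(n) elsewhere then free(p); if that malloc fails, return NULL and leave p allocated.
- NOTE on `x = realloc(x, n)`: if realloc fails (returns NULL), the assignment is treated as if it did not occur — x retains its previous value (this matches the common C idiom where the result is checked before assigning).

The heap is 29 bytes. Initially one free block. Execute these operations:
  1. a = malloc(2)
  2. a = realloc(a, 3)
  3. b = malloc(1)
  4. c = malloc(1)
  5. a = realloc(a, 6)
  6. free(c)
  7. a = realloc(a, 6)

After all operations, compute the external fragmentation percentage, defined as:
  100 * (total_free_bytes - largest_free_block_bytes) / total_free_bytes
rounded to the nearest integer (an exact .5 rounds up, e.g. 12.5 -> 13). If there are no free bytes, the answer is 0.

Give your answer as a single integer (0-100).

Op 1: a = malloc(2) -> a = 0; heap: [0-1 ALLOC][2-28 FREE]
Op 2: a = realloc(a, 3) -> a = 0; heap: [0-2 ALLOC][3-28 FREE]
Op 3: b = malloc(1) -> b = 3; heap: [0-2 ALLOC][3-3 ALLOC][4-28 FREE]
Op 4: c = malloc(1) -> c = 4; heap: [0-2 ALLOC][3-3 ALLOC][4-4 ALLOC][5-28 FREE]
Op 5: a = realloc(a, 6) -> a = 5; heap: [0-2 FREE][3-3 ALLOC][4-4 ALLOC][5-10 ALLOC][11-28 FREE]
Op 6: free(c) -> (freed c); heap: [0-2 FREE][3-3 ALLOC][4-4 FREE][5-10 ALLOC][11-28 FREE]
Op 7: a = realloc(a, 6) -> a = 5; heap: [0-2 FREE][3-3 ALLOC][4-4 FREE][5-10 ALLOC][11-28 FREE]
Free blocks: [3 1 18] total_free=22 largest=18 -> 100*(22-18)/22 = 400/22 ≈ 18.182 -> rounds to 18

Answer: 18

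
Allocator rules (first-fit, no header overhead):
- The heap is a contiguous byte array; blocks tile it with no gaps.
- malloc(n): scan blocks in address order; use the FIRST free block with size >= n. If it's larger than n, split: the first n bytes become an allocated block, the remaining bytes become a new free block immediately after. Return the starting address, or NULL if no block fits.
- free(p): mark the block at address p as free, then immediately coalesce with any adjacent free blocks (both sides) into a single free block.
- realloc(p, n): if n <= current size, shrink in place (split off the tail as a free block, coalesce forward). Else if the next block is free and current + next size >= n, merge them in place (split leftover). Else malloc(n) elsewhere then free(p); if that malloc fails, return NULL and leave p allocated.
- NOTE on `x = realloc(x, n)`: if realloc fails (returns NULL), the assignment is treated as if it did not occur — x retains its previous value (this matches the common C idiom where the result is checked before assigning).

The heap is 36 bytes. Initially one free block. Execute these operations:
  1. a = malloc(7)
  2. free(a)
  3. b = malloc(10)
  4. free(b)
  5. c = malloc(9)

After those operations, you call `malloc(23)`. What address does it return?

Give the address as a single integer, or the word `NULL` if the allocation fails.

Op 1: a = malloc(7) -> a = 0; heap: [0-6 ALLOC][7-35 FREE]
Op 2: free(a) -> (freed a); heap: [0-35 FREE]
Op 3: b = malloc(10) -> b = 0; heap: [0-9 ALLOC][10-35 FREE]
Op 4: free(b) -> (freed b); heap: [0-35 FREE]
Op 5: c = malloc(9) -> c = 0; heap: [0-8 ALLOC][9-35 FREE]
malloc(23): first-fit scan over [0-8 ALLOC][9-35 FREE] -> 9

Answer: 9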